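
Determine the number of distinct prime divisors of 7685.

3

7685 = 5 · 1537
1537 = 29 · 53
7685 = 5 · 29 · 53, which has 3 distinct prime factors.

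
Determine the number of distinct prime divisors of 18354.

5

18354 = 2 · 9177
9177 = 3 · 3059
3059 = 7 · 437
437 = 19 · 23
18354 = 2 · 3 · 7 · 19 · 23, which has 5 distinct prime factors.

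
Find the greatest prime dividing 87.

29

87 = 3 · 29
29 is prime.
So 87 = 3 · 29; the largest prime factor is 29.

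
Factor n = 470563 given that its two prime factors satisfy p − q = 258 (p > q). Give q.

569

Since p = q + 258, we have 470563 = q(q + 258), so q² + 258q − 470563 = 0.
Discriminant: 258² + 4·470563 = 66564 + 1882252 = 1948816; √1948816 = 1396.
q = (−258 + 1396)/2 = 569, and p = q + 258 = 827.
Check: 569 · 827 = 470563.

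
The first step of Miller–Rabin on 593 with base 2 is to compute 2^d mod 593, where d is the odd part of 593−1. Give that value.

593 − 1 = 592 = 2^4 · 37, so d = 37.
2^1 ≡ 2 (mod 593)
2^2 ≡ 2^2 = 4 ≡ 4 (mod 593)
2^4 ≡ 4^2 = 16 ≡ 16 (mod 593)
2^8 ≡ 16^2 = 256 ≡ 256 (mod 593)
2^16 ≡ 256^2 = 65536 ≡ 306 (mod 593)
2^32 ≡ 306^2 = 93636 ≡ 535 (mod 593)
37 = 32 + 4 + 1 in binary powers of 2.
So 2^37 ≡ 535 · 16 · 2 ≡ 516 (mod 593).
Squaring chain: 516 → 592 → 1 → 1; reaches −1, so base 2 does not prove 593 composite.

516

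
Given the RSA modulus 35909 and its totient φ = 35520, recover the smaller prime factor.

φ(n) = (p−1)(q−1) = n − (p+q) + 1, so p + q = 35909 − 35520 + 1 = 390.
p and q are the roots of t² − 390t + 35909 = 0.
Discriminant: 390² − 4·35909 = 152100 − 143636 = 8464; √8464 = 92.
q = (390 − 92)/2 = 149, p = (390 + 92)/2 = 241.
Check: 149 · 241 = 35909.

149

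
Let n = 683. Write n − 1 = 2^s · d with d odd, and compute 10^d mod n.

683 − 1 = 682 = 2^1 · 341, so d = 341.
10^1 ≡ 10 (mod 683)
10^2 ≡ 10^2 = 100 ≡ 100 (mod 683)
10^4 ≡ 100^2 = 10000 ≡ 438 (mod 683)
10^8 ≡ 438^2 = 191844 ≡ 604 (mod 683)
10^16 ≡ 604^2 = 364816 ≡ 94 (mod 683)
10^32 ≡ 94^2 = 8836 ≡ 640 (mod 683)
10^64 ≡ 640^2 = 409600 ≡ 483 (mod 683)
10^128 ≡ 483^2 = 233289 ≡ 386 (mod 683)
10^256 ≡ 386^2 = 148996 ≡ 102 (mod 683)
341 = 256 + 64 + 16 + 4 + 1 in binary powers of 2.
So 10^341 ≡ 102 · 483 · 94 · 438 · 10 ≡ 1 (mod 683).
Since 10^d ≡ 1 (mod 683), base 10 does not prove 683 composite.

1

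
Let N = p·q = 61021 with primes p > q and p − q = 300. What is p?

439

Since p = q + 300, we have 61021 = q(q + 300), so q² + 300q − 61021 = 0.
Discriminant: 300² + 4·61021 = 90000 + 244084 = 334084; √334084 = 578.
q = (−300 + 578)/2 = 139, and p = q + 300 = 439.
Check: 139 · 439 = 61021.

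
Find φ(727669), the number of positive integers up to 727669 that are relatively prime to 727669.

702000

Factor: 727669 = 61 · 79 · 151.
φ(727669) = (61−1) · (79−1) · (151−1) = 60 · 78 · 150 = 702000.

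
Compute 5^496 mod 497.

289

5^1 ≡ 5 (mod 497)
5^2 ≡ 5^2 = 25 ≡ 25 (mod 497)
5^4 ≡ 25^2 = 625 ≡ 128 (mod 497)
5^8 ≡ 128^2 = 16384 ≡ 480 (mod 497)
5^16 ≡ 480^2 = 230400 ≡ 289 (mod 497)
5^32 ≡ 289^2 = 83521 ≡ 25 (mod 497)
5^64 ≡ 25^2 = 625 ≡ 128 (mod 497)
5^128 ≡ 128^2 = 16384 ≡ 480 (mod 497)
5^256 ≡ 480^2 = 230400 ≡ 289 (mod 497)
496 = 256 + 128 + 64 + 32 + 16 in binary powers of 2.
So 5^496 ≡ 289 · 480 · 128 · 25 · 289 ≡ 289 (mod 497).
Since 289 ≠ 1, base 5 is a Fermat witness: 497 is composite.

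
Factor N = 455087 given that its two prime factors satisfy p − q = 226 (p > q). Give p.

Since p = q + 226, we have 455087 = q(q + 226), so q² + 226q − 455087 = 0.
Discriminant: 226² + 4·455087 = 51076 + 1820348 = 1871424; √1871424 = 1368.
q = (−226 + 1368)/2 = 571, and p = q + 226 = 797.
Check: 571 · 797 = 455087.

797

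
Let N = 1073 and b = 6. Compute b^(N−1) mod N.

371

6^1 ≡ 6 (mod 1073)
6^2 ≡ 6^2 = 36 ≡ 36 (mod 1073)
6^4 ≡ 36^2 = 1296 ≡ 223 (mod 1073)
6^8 ≡ 223^2 = 49729 ≡ 371 (mod 1073)
6^16 ≡ 371^2 = 137641 ≡ 297 (mod 1073)
6^32 ≡ 297^2 = 88209 ≡ 223 (mod 1073)
6^64 ≡ 223^2 = 49729 ≡ 371 (mod 1073)
6^128 ≡ 371^2 = 137641 ≡ 297 (mod 1073)
6^256 ≡ 297^2 = 88209 ≡ 223 (mod 1073)
6^512 ≡ 223^2 = 49729 ≡ 371 (mod 1073)
6^1024 ≡ 371^2 = 137641 ≡ 297 (mod 1073)
1072 = 1024 + 32 + 16 in binary powers of 2.
So 6^1072 ≡ 297 · 223 · 297 ≡ 371 (mod 1073).
Since 371 ≠ 1, base 6 is a Fermat witness: 1073 is composite.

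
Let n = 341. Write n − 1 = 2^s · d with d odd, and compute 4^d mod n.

1

341 − 1 = 340 = 2^2 · 85, so d = 85.
4^1 ≡ 4 (mod 341)
4^2 ≡ 4^2 = 16 ≡ 16 (mod 341)
4^4 ≡ 16^2 = 256 ≡ 256 (mod 341)
4^8 ≡ 256^2 = 65536 ≡ 64 (mod 341)
4^16 ≡ 64^2 = 4096 ≡ 4 (mod 341)
4^32 ≡ 4^2 = 16 ≡ 16 (mod 341)
4^64 ≡ 16^2 = 256 ≡ 256 (mod 341)
85 = 64 + 16 + 4 + 1 in binary powers of 2.
So 4^85 ≡ 256 · 4 · 256 · 4 ≡ 1 (mod 341).
Since 4^d ≡ 1 (mod 341), base 4 does not prove 341 composite.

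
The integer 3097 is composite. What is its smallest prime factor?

19

3097 is odd.
Digit sum 19, not divisible by 3.
Ends in 7: not divisible by 5.
7: 3097 = 7·442 + 3
11: 3097 = 11·281 + 6
13: 3097 = 13·238 + 3
17: 3097 = 17·182 + 3
19: 3097 = 19·163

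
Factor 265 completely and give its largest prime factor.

53

265 = 5 · 53
53 is prime.
So 265 = 5 · 53; the largest prime factor is 53.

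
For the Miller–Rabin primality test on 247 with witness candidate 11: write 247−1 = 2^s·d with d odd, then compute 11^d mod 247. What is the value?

96

247 − 1 = 246 = 2^1 · 123, so d = 123.
11^1 ≡ 11 (mod 247)
11^2 ≡ 11^2 = 121 ≡ 121 (mod 247)
11^4 ≡ 121^2 = 14641 ≡ 68 (mod 247)
11^8 ≡ 68^2 = 4624 ≡ 178 (mod 247)
11^16 ≡ 178^2 = 31684 ≡ 68 (mod 247)
11^32 ≡ 68^2 = 4624 ≡ 178 (mod 247)
11^64 ≡ 178^2 = 31684 ≡ 68 (mod 247)
123 = 64 + 32 + 16 + 8 + 2 + 1 in binary powers of 2.
So 11^123 ≡ 68 · 178 · 68 · 178 · 121 · 11 ≡ 96 (mod 247).
Squaring chain: 96; never reaches −1, so base 11 is a Miller–Rabin witness that 247 is composite.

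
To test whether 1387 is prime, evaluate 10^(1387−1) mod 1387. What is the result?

10^1 ≡ 10 (mod 1387)
10^2 ≡ 10^2 = 100 ≡ 100 (mod 1387)
10^4 ≡ 100^2 = 10000 ≡ 291 (mod 1387)
10^8 ≡ 291^2 = 84681 ≡ 74 (mod 1387)
10^16 ≡ 74^2 = 5476 ≡ 1315 (mod 1387)
10^32 ≡ 1315^2 = 1729225 ≡ 1023 (mod 1387)
10^64 ≡ 1023^2 = 1046529 ≡ 731 (mod 1387)
10^128 ≡ 731^2 = 534361 ≡ 366 (mod 1387)
10^256 ≡ 366^2 = 133956 ≡ 804 (mod 1387)
10^512 ≡ 804^2 = 646416 ≡ 74 (mod 1387)
10^1024 ≡ 74^2 = 5476 ≡ 1315 (mod 1387)
1386 = 1024 + 256 + 64 + 32 + 8 + 2 in binary powers of 2.
So 10^1386 ≡ 1315 · 804 · 731 · 1023 · 74 · 100 ≡ 1122 (mod 1387).
Since 1122 ≠ 1, base 10 is a Fermat witness: 1387 is composite.

1122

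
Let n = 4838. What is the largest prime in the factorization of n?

59

4838 = 2 · 2419
2419 = 41 · 59
59 is prime.
So 4838 = 2 · 41 · 59; the largest prime factor is 59.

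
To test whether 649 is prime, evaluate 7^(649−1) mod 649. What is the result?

7^1 ≡ 7 (mod 649)
7^2 ≡ 7^2 = 49 ≡ 49 (mod 649)
7^4 ≡ 49^2 = 2401 ≡ 454 (mod 649)
7^8 ≡ 454^2 = 206116 ≡ 383 (mod 649)
7^16 ≡ 383^2 = 146689 ≡ 15 (mod 649)
7^32 ≡ 15^2 = 225 ≡ 225 (mod 649)
7^64 ≡ 225^2 = 50625 ≡ 3 (mod 649)
7^128 ≡ 3^2 = 9 ≡ 9 (mod 649)
7^256 ≡ 9^2 = 81 ≡ 81 (mod 649)
7^512 ≡ 81^2 = 6561 ≡ 71 (mod 649)
648 = 512 + 128 + 8 in binary powers of 2.
So 7^648 ≡ 71 · 9 · 383 ≡ 64 (mod 649).
Since 64 ≠ 1, base 7 is a Fermat witness: 649 is composite.

64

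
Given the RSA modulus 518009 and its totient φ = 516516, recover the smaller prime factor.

547

φ(n) = (p−1)(q−1) = n − (p+q) + 1, so p + q = 518009 − 516516 + 1 = 1494.
p and q are the roots of t² − 1494t + 518009 = 0.
Discriminant: 1494² − 4·518009 = 2232036 − 2072036 = 160000; √160000 = 400.
q = (1494 − 400)/2 = 547, p = (1494 + 400)/2 = 947.
Check: 547 · 947 = 518009.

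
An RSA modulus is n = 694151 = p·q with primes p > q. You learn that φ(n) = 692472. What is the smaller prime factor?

φ(n) = (p−1)(q−1) = n − (p+q) + 1, so p + q = 694151 − 692472 + 1 = 1680.
p and q are the roots of t² − 1680t + 694151 = 0.
Discriminant: 1680² − 4·694151 = 2822400 − 2776604 = 45796; √45796 = 214.
q = (1680 − 214)/2 = 733, p = (1680 + 214)/2 = 947.
Check: 733 · 947 = 694151.

733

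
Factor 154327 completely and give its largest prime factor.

97

154327 = 37 · 4171
4171 = 43 · 97
97 is prime.
So 154327 = 37 · 43 · 97; the largest prime factor is 97.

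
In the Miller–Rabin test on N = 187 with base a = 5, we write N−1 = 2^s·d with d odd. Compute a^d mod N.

187 − 1 = 186 = 2^1 · 93, so d = 93.
5^1 ≡ 5 (mod 187)
5^2 ≡ 5^2 = 25 ≡ 25 (mod 187)
5^4 ≡ 25^2 = 625 ≡ 64 (mod 187)
5^8 ≡ 64^2 = 4096 ≡ 169 (mod 187)
5^16 ≡ 169^2 = 28561 ≡ 137 (mod 187)
5^32 ≡ 137^2 = 18769 ≡ 69 (mod 187)
5^64 ≡ 69^2 = 4761 ≡ 86 (mod 187)
93 = 64 + 16 + 8 + 4 + 1 in binary powers of 2.
So 5^93 ≡ 86 · 137 · 169 · 64 · 5 ≡ 37 (mod 187).
Squaring chain: 37; never reaches −1, so base 5 is a Miller–Rabin witness that 187 is composite.

37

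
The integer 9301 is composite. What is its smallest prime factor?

71

9301 is odd.
Digit sum 13, not divisible by 3.
Ends in 1: not divisible by 5.
7: 9301 = 7·1328 + 5
11: 9301 = 11·845 + 6
13: 9301 = 13·715 + 6
17: 9301 = 17·547 + 2
19: 9301 = 19·489 + 10
23: 9301 = 23·404 + 9
29: 9301 = 29·320 + 21
31: 9301 = 31·300 + 1
37: 9301 = 37·251 + 14
41: 9301 = 41·226 + 35
43: 9301 = 43·216 + 13
47: 9301 = 47·197 + 42
53: 9301 = 53·175 + 26
59: 9301 = 59·157 + 38
61: 9301 = 61·152 + 29
67: 9301 = 67·138 + 55
71: 9301 = 71·131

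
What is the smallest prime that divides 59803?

79

59803 is odd.
Digit sum 25, not divisible by 3.
Ends in 3: not divisible by 5.
7: 59803 = 7·8543 + 2
11: 59803 = 11·5436 + 7
13: 59803 = 13·4600 + 3
17: 59803 = 17·3517 + 14
19: 59803 = 19·3147 + 10
23: 59803 = 23·2600 + 3
29: 59803 = 29·2062 + 5
31: 59803 = 31·1929 + 4
37: 59803 = 37·1616 + 11
41: 59803 = 41·1458 + 25
43: 59803 = 43·1390 + 33
47: 59803 = 47·1272 + 19
53: 59803 = 53·1128 + 19
59: 59803 = 59·1013 + 36
61: 59803 = 61·980 + 23
67: 59803 = 67·892 + 39
71: 59803 = 71·842 + 21
73: 59803 = 73·819 + 16
79: 59803 = 79·757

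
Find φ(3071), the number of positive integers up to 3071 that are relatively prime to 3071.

Factor: 3071 = 37 · 83.
φ(3071) = (37−1) · (83−1) = 36 · 82 = 2952.

2952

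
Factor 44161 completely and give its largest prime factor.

79

44161 = 13 · 3397
3397 = 43 · 79
79 is prime.
So 44161 = 13 · 43 · 79; the largest prime factor is 79.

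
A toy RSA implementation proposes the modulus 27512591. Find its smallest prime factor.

83

27512591 is odd.
Digit sum 32, not divisible by 3.
Ends in 1: not divisible by 5.
7: 27512591 = 7·3930370 + 1
11: 27512591 = 11·2501144 + 7
13: 27512591 = 13·2116353 + 2
17: 27512591 = 17·1618387 + 12
19: 27512591 = 19·1448031 + 2
23: 27512591 = 23·1196199 + 14
29: 27512591 = 29·948710 + 1
31: 27512591 = 31·887502 + 29
37: 27512591 = 37·743583 + 20
41: 27512591 = 41·671038 + 33
43: 27512591 = 43·639827 + 30
47: 27512591 = 47·585374 + 13
53: 27512591 = 53·519105 + 26
59: 27512591 = 59·466315 + 6
61: 27512591 = 61·451026 + 5
67: 27512591 = 67·410635 + 46
71: 27512591 = 71·387501 + 20
73: 27512591 = 73·376884 + 59
79: 27512591 = 79·348260 + 51
83: 27512591 = 83·331477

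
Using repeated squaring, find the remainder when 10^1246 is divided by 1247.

10^1 ≡ 10 (mod 1247)
10^2 ≡ 10^2 = 100 ≡ 100 (mod 1247)
10^4 ≡ 100^2 = 10000 ≡ 24 (mod 1247)
10^8 ≡ 24^2 = 576 ≡ 576 (mod 1247)
10^16 ≡ 576^2 = 331776 ≡ 74 (mod 1247)
10^32 ≡ 74^2 = 5476 ≡ 488 (mod 1247)
10^64 ≡ 488^2 = 238144 ≡ 1214 (mod 1247)
10^128 ≡ 1214^2 = 1473796 ≡ 1089 (mod 1247)
10^256 ≡ 1089^2 = 1185921 ≡ 24 (mod 1247)
10^512 ≡ 24^2 = 576 ≡ 576 (mod 1247)
10^1024 ≡ 576^2 = 331776 ≡ 74 (mod 1247)
1246 = 1024 + 128 + 64 + 16 + 8 + 4 + 2 in binary powers of 2.
So 10^1246 ≡ 74 · 1089 · 1214 · 74 · 576 · 24 · 100 ≡ 608 (mod 1247).
Since 608 ≠ 1, base 10 is a Fermat witness: 1247 is composite.

608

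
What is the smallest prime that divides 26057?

71

26057 is odd.
Digit sum 20, not divisible by 3.
Ends in 7: not divisible by 5.
7: 26057 = 7·3722 + 3
11: 26057 = 11·2368 + 9
13: 26057 = 13·2004 + 5
17: 26057 = 17·1532 + 13
19: 26057 = 19·1371 + 8
23: 26057 = 23·1132 + 21
29: 26057 = 29·898 + 15
31: 26057 = 31·840 + 17
37: 26057 = 37·704 + 9
41: 26057 = 41·635 + 22
43: 26057 = 43·605 + 42
47: 26057 = 47·554 + 19
53: 26057 = 53·491 + 34
59: 26057 = 59·441 + 38
61: 26057 = 61·427 + 10
67: 26057 = 67·388 + 61
71: 26057 = 71·367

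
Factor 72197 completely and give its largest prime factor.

73

72197 = 23 · 3139
3139 = 43 · 73
73 is prime.
So 72197 = 23 · 43 · 73; the largest prime factor is 73.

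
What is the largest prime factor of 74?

74 = 2 · 37
37 is prime.
So 74 = 2 · 37; the largest prime factor is 37.

37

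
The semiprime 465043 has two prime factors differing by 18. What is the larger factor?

691

Since p = q + 18, we have 465043 = q(q + 18), so q² + 18q − 465043 = 0.
Discriminant: 18² + 4·465043 = 324 + 1860172 = 1860496; √1860496 = 1364.
q = (−18 + 1364)/2 = 673, and p = q + 18 = 691.
Check: 673 · 691 = 465043.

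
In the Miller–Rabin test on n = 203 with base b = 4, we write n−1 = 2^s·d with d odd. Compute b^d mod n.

93

203 − 1 = 202 = 2^1 · 101, so d = 101.
4^1 ≡ 4 (mod 203)
4^2 ≡ 4^2 = 16 ≡ 16 (mod 203)
4^4 ≡ 16^2 = 256 ≡ 53 (mod 203)
4^8 ≡ 53^2 = 2809 ≡ 170 (mod 203)
4^16 ≡ 170^2 = 28900 ≡ 74 (mod 203)
4^32 ≡ 74^2 = 5476 ≡ 198 (mod 203)
4^64 ≡ 198^2 = 39204 ≡ 25 (mod 203)
101 = 64 + 32 + 4 + 1 in binary powers of 2.
So 4^101 ≡ 25 · 198 · 53 · 4 ≡ 93 (mod 203).
Squaring chain: 93; never reaches −1, so base 4 is a Miller–Rabin witness that 203 is composite.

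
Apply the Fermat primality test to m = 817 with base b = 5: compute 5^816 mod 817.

140

5^1 ≡ 5 (mod 817)
5^2 ≡ 5^2 = 25 ≡ 25 (mod 817)
5^4 ≡ 25^2 = 625 ≡ 625 (mod 817)
5^8 ≡ 625^2 = 390625 ≡ 99 (mod 817)
5^16 ≡ 99^2 = 9801 ≡ 814 (mod 817)
5^32 ≡ 814^2 = 662596 ≡ 9 (mod 817)
5^64 ≡ 9^2 = 81 ≡ 81 (mod 817)
5^128 ≡ 81^2 = 6561 ≡ 25 (mod 817)
5^256 ≡ 25^2 = 625 ≡ 625 (mod 817)
5^512 ≡ 625^2 = 390625 ≡ 99 (mod 817)
816 = 512 + 256 + 32 + 16 in binary powers of 2.
So 5^816 ≡ 99 · 625 · 9 · 814 ≡ 140 (mod 817).
Since 140 ≠ 1, base 5 is a Fermat witness: 817 is composite.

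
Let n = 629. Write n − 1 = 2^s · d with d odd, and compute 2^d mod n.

15

629 − 1 = 628 = 2^2 · 157, so d = 157.
2^1 ≡ 2 (mod 629)
2^2 ≡ 2^2 = 4 ≡ 4 (mod 629)
2^4 ≡ 4^2 = 16 ≡ 16 (mod 629)
2^8 ≡ 16^2 = 256 ≡ 256 (mod 629)
2^16 ≡ 256^2 = 65536 ≡ 120 (mod 629)
2^32 ≡ 120^2 = 14400 ≡ 562 (mod 629)
2^64 ≡ 562^2 = 315844 ≡ 86 (mod 629)
2^128 ≡ 86^2 = 7396 ≡ 477 (mod 629)
157 = 128 + 16 + 8 + 4 + 1 in binary powers of 2.
So 2^157 ≡ 477 · 120 · 256 · 16 · 2 ≡ 15 (mod 629).
Squaring chain: 15 → 225; never reaches −1, so base 2 is a Miller–Rabin witness that 629 is composite.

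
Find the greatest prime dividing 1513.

1513 = 17 · 89
89 is prime.
So 1513 = 17 · 89; the largest prime factor is 89.

89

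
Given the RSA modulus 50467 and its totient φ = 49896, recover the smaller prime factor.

109

φ(n) = (p−1)(q−1) = n − (p+q) + 1, so p + q = 50467 − 49896 + 1 = 572.
p and q are the roots of t² − 572t + 50467 = 0.
Discriminant: 572² − 4·50467 = 327184 − 201868 = 125316; √125316 = 354.
q = (572 − 354)/2 = 109, p = (572 + 354)/2 = 463.
Check: 109 · 463 = 50467.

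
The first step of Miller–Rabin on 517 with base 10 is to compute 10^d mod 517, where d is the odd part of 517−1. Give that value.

43

517 − 1 = 516 = 2^2 · 129, so d = 129.
10^1 ≡ 10 (mod 517)
10^2 ≡ 10^2 = 100 ≡ 100 (mod 517)
10^4 ≡ 100^2 = 10000 ≡ 177 (mod 517)
10^8 ≡ 177^2 = 31329 ≡ 309 (mod 517)
10^16 ≡ 309^2 = 95481 ≡ 353 (mod 517)
10^32 ≡ 353^2 = 124609 ≡ 12 (mod 517)
10^64 ≡ 12^2 = 144 ≡ 144 (mod 517)
10^128 ≡ 144^2 = 20736 ≡ 56 (mod 517)
129 = 128 + 1 in binary powers of 2.
So 10^129 ≡ 56 · 10 ≡ 43 (mod 517).
Squaring chain: 43 → 298; never reaches −1, so base 10 is a Miller–Rabin witness that 517 is composite.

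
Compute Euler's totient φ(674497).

649152

Factor: 674497 = 47 · 113 · 127.
φ(674497) = (47−1) · (113−1) · (127−1) = 46 · 112 · 126 = 649152.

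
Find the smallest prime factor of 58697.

58697 is odd.
Digit sum 35, not divisible by 3.
Ends in 7: not divisible by 5.
7: 58697 = 7·8385 + 2
11: 58697 = 11·5336 + 1
13: 58697 = 13·4515 + 2
17: 58697 = 17·3452 + 13
19: 58697 = 19·3089 + 6
23: 58697 = 23·2552 + 1
29: 58697 = 29·2024 + 1
31: 58697 = 31·1893 + 14
37: 58697 = 37·1586 + 15
41: 58697 = 41·1431 + 26
43: 58697 = 43·1365 + 2
47: 58697 = 47·1248 + 41
53: 58697 = 53·1107 + 26
59: 58697 = 59·994 + 51
61: 58697 = 61·962 + 15
67: 58697 = 67·876 + 5
71: 58697 = 71·826 + 51
73: 58697 = 73·804 + 5
79: 58697 = 79·743

79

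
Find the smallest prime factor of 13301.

47

13301 is odd.
Digit sum 8, not divisible by 3.
Ends in 1: not divisible by 5.
7: 13301 = 7·1900 + 1
11: 13301 = 11·1209 + 2
13: 13301 = 13·1023 + 2
17: 13301 = 17·782 + 7
19: 13301 = 19·700 + 1
23: 13301 = 23·578 + 7
29: 13301 = 29·458 + 19
31: 13301 = 31·429 + 2
37: 13301 = 37·359 + 18
41: 13301 = 41·324 + 17
43: 13301 = 43·309 + 14
47: 13301 = 47·283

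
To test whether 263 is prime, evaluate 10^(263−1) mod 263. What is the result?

1

10^1 ≡ 10 (mod 263)
10^2 ≡ 10^2 = 100 ≡ 100 (mod 263)
10^4 ≡ 100^2 = 10000 ≡ 6 (mod 263)
10^8 ≡ 6^2 = 36 ≡ 36 (mod 263)
10^16 ≡ 36^2 = 1296 ≡ 244 (mod 263)
10^32 ≡ 244^2 = 59536 ≡ 98 (mod 263)
10^64 ≡ 98^2 = 9604 ≡ 136 (mod 263)
10^128 ≡ 136^2 = 18496 ≡ 86 (mod 263)
10^256 ≡ 86^2 = 7396 ≡ 32 (mod 263)
262 = 256 + 4 + 2 in binary powers of 2.
So 10^262 ≡ 32 · 6 · 100 ≡ 1 (mod 263).
Since the result is 1, base 10 gives no evidence that 263 is composite.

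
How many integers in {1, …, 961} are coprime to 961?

930

Factor: 961 = 31^2.
φ(961) = 31^1·(31−1) = 930.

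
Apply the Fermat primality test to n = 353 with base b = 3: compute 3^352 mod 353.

1

3^1 ≡ 3 (mod 353)
3^2 ≡ 3^2 = 9 ≡ 9 (mod 353)
3^4 ≡ 9^2 = 81 ≡ 81 (mod 353)
3^8 ≡ 81^2 = 6561 ≡ 207 (mod 353)
3^16 ≡ 207^2 = 42849 ≡ 136 (mod 353)
3^32 ≡ 136^2 = 18496 ≡ 140 (mod 353)
3^64 ≡ 140^2 = 19600 ≡ 185 (mod 353)
3^128 ≡ 185^2 = 34225 ≡ 337 (mod 353)
3^256 ≡ 337^2 = 113569 ≡ 256 (mod 353)
352 = 256 + 64 + 32 in binary powers of 2.
So 3^352 ≡ 256 · 185 · 140 ≡ 1 (mod 353).
Since the result is 1, base 3 gives no evidence that 353 is composite.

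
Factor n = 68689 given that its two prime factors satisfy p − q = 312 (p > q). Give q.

Since p = q + 312, we have 68689 = q(q + 312), so q² + 312q − 68689 = 0.
Discriminant: 312² + 4·68689 = 97344 + 274756 = 372100; √372100 = 610.
q = (−312 + 610)/2 = 149, and p = q + 312 = 461.
Check: 149 · 461 = 68689.

149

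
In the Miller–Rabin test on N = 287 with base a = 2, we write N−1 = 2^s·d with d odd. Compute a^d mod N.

172

287 − 1 = 286 = 2^1 · 143, so d = 143.
2^1 ≡ 2 (mod 287)
2^2 ≡ 2^2 = 4 ≡ 4 (mod 287)
2^4 ≡ 4^2 = 16 ≡ 16 (mod 287)
2^8 ≡ 16^2 = 256 ≡ 256 (mod 287)
2^16 ≡ 256^2 = 65536 ≡ 100 (mod 287)
2^32 ≡ 100^2 = 10000 ≡ 242 (mod 287)
2^64 ≡ 242^2 = 58564 ≡ 16 (mod 287)
2^128 ≡ 16^2 = 256 ≡ 256 (mod 287)
143 = 128 + 8 + 4 + 2 + 1 in binary powers of 2.
So 2^143 ≡ 256 · 256 · 16 · 4 · 2 ≡ 172 (mod 287).
Squaring chain: 172; never reaches −1, so base 2 is a Miller–Rabin witness that 287 is composite.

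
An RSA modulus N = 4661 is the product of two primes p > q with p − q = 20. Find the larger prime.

79

Since p = q + 20, we have 4661 = q(q + 20), so q² + 20q − 4661 = 0.
Discriminant: 20² + 4·4661 = 400 + 18644 = 19044; √19044 = 138.
q = (−20 + 138)/2 = 59, and p = q + 20 = 79.
Check: 59 · 79 = 4661.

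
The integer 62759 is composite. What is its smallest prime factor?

62759 is odd.
Digit sum 29, not divisible by 3.
Ends in 9: not divisible by 5.
7: 62759 = 7·8965 + 4
11: 62759 = 11·5705 + 4
13: 62759 = 13·4827 + 8
17: 62759 = 17·3691 + 12
19: 62759 = 19·3303 + 2
23: 62759 = 23·2728 + 15
29: 62759 = 29·2164 + 3
31: 62759 = 31·2024 + 15
37: 62759 = 37·1696 + 7
41: 62759 = 41·1530 + 29
43: 62759 = 43·1459 + 22
47: 62759 = 47·1335 + 14
53: 62759 = 53·1184 + 7
59: 62759 = 59·1063 + 42
61: 62759 = 61·1028 + 51
67: 62759 = 67·936 + 47
71: 62759 = 71·883 + 66
73: 62759 = 73·859 + 52
79: 62759 = 79·794 + 33
83: 62759 = 83·756 + 11
89: 62759 = 89·705 + 14
97: 62759 = 97·647

97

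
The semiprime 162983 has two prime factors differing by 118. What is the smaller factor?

Since p = q + 118, we have 162983 = q(q + 118), so q² + 118q − 162983 = 0.
Discriminant: 118² + 4·162983 = 13924 + 651932 = 665856; √665856 = 816.
q = (−118 + 816)/2 = 349, and p = q + 118 = 467.
Check: 349 · 467 = 162983.

349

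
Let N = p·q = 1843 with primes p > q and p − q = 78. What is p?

Since p = q + 78, we have 1843 = q(q + 78), so q² + 78q − 1843 = 0.
Discriminant: 78² + 4·1843 = 6084 + 7372 = 13456; √13456 = 116.
q = (−78 + 116)/2 = 19, and p = q + 78 = 97.
Check: 19 · 97 = 1843.

97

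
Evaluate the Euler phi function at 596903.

574200

Factor: 596903 = 59 · 67 · 151.
φ(596903) = (59−1) · (67−1) · (151−1) = 58 · 66 · 150 = 574200.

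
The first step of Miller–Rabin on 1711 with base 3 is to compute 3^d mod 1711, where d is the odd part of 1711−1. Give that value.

606

1711 − 1 = 1710 = 2^1 · 855, so d = 855.
3^1 ≡ 3 (mod 1711)
3^2 ≡ 3^2 = 9 ≡ 9 (mod 1711)
3^4 ≡ 9^2 = 81 ≡ 81 (mod 1711)
3^8 ≡ 81^2 = 6561 ≡ 1428 (mod 1711)
3^16 ≡ 1428^2 = 2039184 ≡ 1383 (mod 1711)
3^32 ≡ 1383^2 = 1912689 ≡ 1502 (mod 1711)
3^64 ≡ 1502^2 = 2256004 ≡ 906 (mod 1711)
3^128 ≡ 906^2 = 820836 ≡ 1267 (mod 1711)
3^256 ≡ 1267^2 = 1605289 ≡ 371 (mod 1711)
3^512 ≡ 371^2 = 137641 ≡ 761 (mod 1711)
855 = 512 + 256 + 64 + 16 + 4 + 2 + 1 in binary powers of 2.
So 3^855 ≡ 761 · 371 · 906 · 1383 · 81 · 9 · 3 ≡ 606 (mod 1711).
Squaring chain: 606; never reaches −1, so base 3 is a Miller–Rabin witness that 1711 is composite.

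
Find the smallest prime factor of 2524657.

41

2524657 is odd.
Digit sum 31, not divisible by 3.
Ends in 7: not divisible by 5.
7: 2524657 = 7·360665 + 2
11: 2524657 = 11·229514 + 3
13: 2524657 = 13·194204 + 5
17: 2524657 = 17·148509 + 4
19: 2524657 = 19·132876 + 13
23: 2524657 = 23·109767 + 16
29: 2524657 = 29·87057 + 4
31: 2524657 = 31·81440 + 17
37: 2524657 = 37·68233 + 36
41: 2524657 = 41·61577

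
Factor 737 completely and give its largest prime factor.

737 = 11 · 67
67 is prime.
So 737 = 11 · 67; the largest prime factor is 67.

67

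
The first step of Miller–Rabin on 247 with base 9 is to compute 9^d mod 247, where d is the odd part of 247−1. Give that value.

247 − 1 = 246 = 2^1 · 123, so d = 123.
9^1 ≡ 9 (mod 247)
9^2 ≡ 9^2 = 81 ≡ 81 (mod 247)
9^4 ≡ 81^2 = 6561 ≡ 139 (mod 247)
9^8 ≡ 139^2 = 19321 ≡ 55 (mod 247)
9^16 ≡ 55^2 = 3025 ≡ 61 (mod 247)
9^32 ≡ 61^2 = 3721 ≡ 16 (mod 247)
9^64 ≡ 16^2 = 256 ≡ 9 (mod 247)
123 = 64 + 32 + 16 + 8 + 2 + 1 in binary powers of 2.
So 9^123 ≡ 9 · 16 · 61 · 55 · 81 · 9 ≡ 144 (mod 247).
Squaring chain: 144; never reaches −1, so base 9 is a Miller–Rabin witness that 247 is composite.

144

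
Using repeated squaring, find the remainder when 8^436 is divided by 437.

334

8^1 ≡ 8 (mod 437)
8^2 ≡ 8^2 = 64 ≡ 64 (mod 437)
8^4 ≡ 64^2 = 4096 ≡ 163 (mod 437)
8^8 ≡ 163^2 = 26569 ≡ 349 (mod 437)
8^16 ≡ 349^2 = 121801 ≡ 315 (mod 437)
8^32 ≡ 315^2 = 99225 ≡ 26 (mod 437)
8^64 ≡ 26^2 = 676 ≡ 239 (mod 437)
8^128 ≡ 239^2 = 57121 ≡ 311 (mod 437)
8^256 ≡ 311^2 = 96721 ≡ 144 (mod 437)
436 = 256 + 128 + 32 + 16 + 4 in binary powers of 2.
So 8^436 ≡ 144 · 311 · 26 · 315 · 163 ≡ 334 (mod 437).
Since 334 ≠ 1, base 8 is a Fermat witness: 437 is composite.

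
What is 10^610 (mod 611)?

549

10^1 ≡ 10 (mod 611)
10^2 ≡ 10^2 = 100 ≡ 100 (mod 611)
10^4 ≡ 100^2 = 10000 ≡ 224 (mod 611)
10^8 ≡ 224^2 = 50176 ≡ 74 (mod 611)
10^16 ≡ 74^2 = 5476 ≡ 588 (mod 611)
10^32 ≡ 588^2 = 345744 ≡ 529 (mod 611)
10^64 ≡ 529^2 = 279841 ≡ 3 (mod 611)
10^128 ≡ 3^2 = 9 ≡ 9 (mod 611)
10^256 ≡ 9^2 = 81 ≡ 81 (mod 611)
10^512 ≡ 81^2 = 6561 ≡ 451 (mod 611)
610 = 512 + 64 + 32 + 2 in binary powers of 2.
So 10^610 ≡ 451 · 3 · 529 · 100 ≡ 549 (mod 611).
Since 549 ≠ 1, base 10 is a Fermat witness: 611 is composite.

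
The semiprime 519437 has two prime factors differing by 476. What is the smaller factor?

Since p = q + 476, we have 519437 = q(q + 476), so q² + 476q − 519437 = 0.
Discriminant: 476² + 4·519437 = 226576 + 2077748 = 2304324; √2304324 = 1518.
q = (−476 + 1518)/2 = 521, and p = q + 476 = 997.
Check: 521 · 997 = 519437.

521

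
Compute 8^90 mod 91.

64

8^1 ≡ 8 (mod 91)
8^2 ≡ 8^2 = 64 ≡ 64 (mod 91)
8^4 ≡ 64^2 = 4096 ≡ 1 (mod 91)
8^8 ≡ 1^2 = 1 ≡ 1 (mod 91)
8^16 ≡ 1^2 = 1 ≡ 1 (mod 91)
8^32 ≡ 1^2 = 1 ≡ 1 (mod 91)
8^64 ≡ 1^2 = 1 ≡ 1 (mod 91)
90 = 64 + 16 + 8 + 2 in binary powers of 2.
So 8^90 ≡ 1 · 1 · 1 · 64 ≡ 64 (mod 91).
Since 64 ≠ 1, base 8 is a Fermat witness: 91 is composite.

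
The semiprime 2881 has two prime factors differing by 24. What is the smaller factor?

Since p = q + 24, we have 2881 = q(q + 24), so q² + 24q − 2881 = 0.
Discriminant: 24² + 4·2881 = 576 + 11524 = 12100; √12100 = 110.
q = (−24 + 110)/2 = 43, and p = q + 24 = 67.
Check: 43 · 67 = 2881.

43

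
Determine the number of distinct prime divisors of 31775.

31775 = 5^2 · 1271
1271 = 31 · 41
31775 = 5^2 · 31 · 41, which has 3 distinct prime factors.

3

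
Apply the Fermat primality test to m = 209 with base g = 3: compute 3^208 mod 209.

16

3^1 ≡ 3 (mod 209)
3^2 ≡ 3^2 = 9 ≡ 9 (mod 209)
3^4 ≡ 9^2 = 81 ≡ 81 (mod 209)
3^8 ≡ 81^2 = 6561 ≡ 82 (mod 209)
3^16 ≡ 82^2 = 6724 ≡ 36 (mod 209)
3^32 ≡ 36^2 = 1296 ≡ 42 (mod 209)
3^64 ≡ 42^2 = 1764 ≡ 92 (mod 209)
3^128 ≡ 92^2 = 8464 ≡ 104 (mod 209)
208 = 128 + 64 + 16 in binary powers of 2.
So 3^208 ≡ 104 · 92 · 36 ≡ 16 (mod 209).
Since 16 ≠ 1, base 3 is a Fermat witness: 209 is composite.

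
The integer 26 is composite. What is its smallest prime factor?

2

26 is even: 2 divides it.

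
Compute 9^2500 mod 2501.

1

9^1 ≡ 9 (mod 2501)
9^2 ≡ 9^2 = 81 ≡ 81 (mod 2501)
9^4 ≡ 81^2 = 6561 ≡ 1559 (mod 2501)
9^8 ≡ 1559^2 = 2430481 ≡ 2010 (mod 2501)
9^16 ≡ 2010^2 = 4040100 ≡ 985 (mod 2501)
9^32 ≡ 985^2 = 970225 ≡ 2338 (mod 2501)
9^64 ≡ 2338^2 = 5466244 ≡ 1559 (mod 2501)
9^128 ≡ 1559^2 = 2430481 ≡ 2010 (mod 2501)
9^256 ≡ 2010^2 = 4040100 ≡ 985 (mod 2501)
9^512 ≡ 985^2 = 970225 ≡ 2338 (mod 2501)
9^1024 ≡ 2338^2 = 5466244 ≡ 1559 (mod 2501)
9^2048 ≡ 1559^2 = 2430481 ≡ 2010 (mod 2501)
2500 = 2048 + 256 + 128 + 64 + 4 in binary powers of 2.
So 9^2500 ≡ 2010 · 985 · 2010 · 1559 · 1559 ≡ 1 (mod 2501).
Since the result is 1, base 9 gives no evidence that 2501 is composite.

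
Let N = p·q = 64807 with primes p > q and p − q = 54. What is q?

Since p = q + 54, we have 64807 = q(q + 54), so q² + 54q − 64807 = 0.
Discriminant: 54² + 4·64807 = 2916 + 259228 = 262144; √262144 = 512.
q = (−54 + 512)/2 = 229, and p = q + 54 = 283.
Check: 229 · 283 = 64807.

229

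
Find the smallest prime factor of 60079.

73

60079 is odd.
Digit sum 22, not divisible by 3.
Ends in 9: not divisible by 5.
7: 60079 = 7·8582 + 5
11: 60079 = 11·5461 + 8
13: 60079 = 13·4621 + 6
17: 60079 = 17·3534 + 1
19: 60079 = 19·3162 + 1
23: 60079 = 23·2612 + 3
29: 60079 = 29·2071 + 20
31: 60079 = 31·1938 + 1
37: 60079 = 37·1623 + 28
41: 60079 = 41·1465 + 14
43: 60079 = 43·1397 + 8
47: 60079 = 47·1278 + 13
53: 60079 = 53·1133 + 30
59: 60079 = 59·1018 + 17
61: 60079 = 61·984 + 55
67: 60079 = 67·896 + 47
71: 60079 = 71·846 + 13
73: 60079 = 73·823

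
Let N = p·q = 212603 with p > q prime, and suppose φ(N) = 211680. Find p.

φ(n) = (p−1)(q−1) = n − (p+q) + 1, so p + q = 212603 − 211680 + 1 = 924.
p and q are the roots of t² − 924t + 212603 = 0.
Discriminant: 924² − 4·212603 = 853776 − 850412 = 3364; √3364 = 58.
q = (924 − 58)/2 = 433, p = (924 + 58)/2 = 491.
Check: 433 · 491 = 212603.

491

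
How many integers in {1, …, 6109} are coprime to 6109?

Factor: 6109 = 41 · 149.
φ(6109) = (41−1) · (149−1) = 40 · 148 = 5920.

5920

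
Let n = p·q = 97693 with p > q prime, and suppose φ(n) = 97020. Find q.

211

φ(n) = (p−1)(q−1) = n − (p+q) + 1, so p + q = 97693 − 97020 + 1 = 674.
p and q are the roots of t² − 674t + 97693 = 0.
Discriminant: 674² − 4·97693 = 454276 − 390772 = 63504; √63504 = 252.
q = (674 − 252)/2 = 211, p = (674 + 252)/2 = 463.
Check: 211 · 463 = 97693.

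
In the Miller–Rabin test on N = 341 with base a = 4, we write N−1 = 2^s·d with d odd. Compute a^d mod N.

1

341 − 1 = 340 = 2^2 · 85, so d = 85.
4^1 ≡ 4 (mod 341)
4^2 ≡ 4^2 = 16 ≡ 16 (mod 341)
4^4 ≡ 16^2 = 256 ≡ 256 (mod 341)
4^8 ≡ 256^2 = 65536 ≡ 64 (mod 341)
4^16 ≡ 64^2 = 4096 ≡ 4 (mod 341)
4^32 ≡ 4^2 = 16 ≡ 16 (mod 341)
4^64 ≡ 16^2 = 256 ≡ 256 (mod 341)
85 = 64 + 16 + 4 + 1 in binary powers of 2.
So 4^85 ≡ 256 · 4 · 256 · 4 ≡ 1 (mod 341).
Since 4^d ≡ 1 (mod 341), base 4 does not prove 341 composite.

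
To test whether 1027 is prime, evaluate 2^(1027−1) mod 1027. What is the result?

857

2^1 ≡ 2 (mod 1027)
2^2 ≡ 2^2 = 4 ≡ 4 (mod 1027)
2^4 ≡ 4^2 = 16 ≡ 16 (mod 1027)
2^8 ≡ 16^2 = 256 ≡ 256 (mod 1027)
2^16 ≡ 256^2 = 65536 ≡ 835 (mod 1027)
2^32 ≡ 835^2 = 697225 ≡ 919 (mod 1027)
2^64 ≡ 919^2 = 844561 ≡ 367 (mod 1027)
2^128 ≡ 367^2 = 134689 ≡ 152 (mod 1027)
2^256 ≡ 152^2 = 23104 ≡ 510 (mod 1027)
2^512 ≡ 510^2 = 260100 ≡ 269 (mod 1027)
2^1024 ≡ 269^2 = 72361 ≡ 471 (mod 1027)
1026 = 1024 + 2 in binary powers of 2.
So 2^1026 ≡ 471 · 4 ≡ 857 (mod 1027).
Since 857 ≠ 1, base 2 is a Fermat witness: 1027 is composite.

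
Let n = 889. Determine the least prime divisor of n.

889 is odd.
Digit sum 25, not divisible by 3.
Ends in 9: not divisible by 5.
7: 889 = 7·127

7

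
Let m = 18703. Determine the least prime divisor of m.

18703 is odd.
Digit sum 19, not divisible by 3.
Ends in 3: not divisible by 5.
7: 18703 = 7·2671 + 6
11: 18703 = 11·1700 + 3
13: 18703 = 13·1438 + 9
17: 18703 = 17·1100 + 3
19: 18703 = 19·984 + 7
23: 18703 = 23·813 + 4
29: 18703 = 29·644 + 27
31: 18703 = 31·603 + 10
37: 18703 = 37·505 + 18
41: 18703 = 41·456 + 7
43: 18703 = 43·434 + 41
47: 18703 = 47·397 + 44
53: 18703 = 53·352 + 47
59: 18703 = 59·317

59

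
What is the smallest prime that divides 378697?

378697 is odd.
Digit sum 40, not divisible by 3.
Ends in 7: not divisible by 5.
7: 378697 = 7·54099 + 4
11: 378697 = 11·34427

11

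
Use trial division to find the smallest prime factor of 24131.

59

24131 is odd.
Digit sum 11, not divisible by 3.
Ends in 1: not divisible by 5.
7: 24131 = 7·3447 + 2
11: 24131 = 11·2193 + 8
13: 24131 = 13·1856 + 3
17: 24131 = 17·1419 + 8
19: 24131 = 19·1270 + 1
23: 24131 = 23·1049 + 4
29: 24131 = 29·832 + 3
31: 24131 = 31·778 + 13
37: 24131 = 37·652 + 7
41: 24131 = 41·588 + 23
43: 24131 = 43·561 + 8
47: 24131 = 47·513 + 20
53: 24131 = 53·455 + 16
59: 24131 = 59·409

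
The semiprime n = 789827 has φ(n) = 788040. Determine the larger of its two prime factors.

991

φ(n) = (p−1)(q−1) = n − (p+q) + 1, so p + q = 789827 − 788040 + 1 = 1788.
p and q are the roots of t² − 1788t + 789827 = 0.
Discriminant: 1788² − 4·789827 = 3196944 − 3159308 = 37636; √37636 = 194.
q = (1788 − 194)/2 = 797, p = (1788 + 194)/2 = 991.
Check: 797 · 991 = 789827.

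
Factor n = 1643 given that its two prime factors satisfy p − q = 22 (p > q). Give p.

53

Since p = q + 22, we have 1643 = q(q + 22), so q² + 22q − 1643 = 0.
Discriminant: 22² + 4·1643 = 484 + 6572 = 7056; √7056 = 84.
q = (−22 + 84)/2 = 31, and p = q + 22 = 53.
Check: 31 · 53 = 1643.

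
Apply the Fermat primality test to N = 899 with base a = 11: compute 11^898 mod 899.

11^1 ≡ 11 (mod 899)
11^2 ≡ 11^2 = 121 ≡ 121 (mod 899)
11^4 ≡ 121^2 = 14641 ≡ 257 (mod 899)
11^8 ≡ 257^2 = 66049 ≡ 422 (mod 899)
11^16 ≡ 422^2 = 178084 ≡ 82 (mod 899)
11^32 ≡ 82^2 = 6724 ≡ 431 (mod 899)
11^64 ≡ 431^2 = 185761 ≡ 567 (mod 899)
11^128 ≡ 567^2 = 321489 ≡ 546 (mod 899)
11^256 ≡ 546^2 = 298116 ≡ 547 (mod 899)
11^512 ≡ 547^2 = 299209 ≡ 741 (mod 899)
898 = 512 + 256 + 128 + 2 in binary powers of 2.
So 11^898 ≡ 741 · 547 · 546 · 121 ≡ 382 (mod 899).
Since 382 ≠ 1, base 11 is a Fermat witness: 899 is composite.

382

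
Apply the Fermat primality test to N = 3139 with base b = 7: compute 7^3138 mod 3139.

173

7^1 ≡ 7 (mod 3139)
7^2 ≡ 7^2 = 49 ≡ 49 (mod 3139)
7^4 ≡ 49^2 = 2401 ≡ 2401 (mod 3139)
7^8 ≡ 2401^2 = 5764801 ≡ 1597 (mod 3139)
7^16 ≡ 1597^2 = 2550409 ≡ 1541 (mod 3139)
7^32 ≡ 1541^2 = 2374681 ≡ 1597 (mod 3139)
7^64 ≡ 1597^2 = 2550409 ≡ 1541 (mod 3139)
7^128 ≡ 1541^2 = 2374681 ≡ 1597 (mod 3139)
7^256 ≡ 1597^2 = 2550409 ≡ 1541 (mod 3139)
7^512 ≡ 1541^2 = 2374681 ≡ 1597 (mod 3139)
7^1024 ≡ 1597^2 = 2550409 ≡ 1541 (mod 3139)
7^2048 ≡ 1541^2 = 2374681 ≡ 1597 (mod 3139)
3138 = 2048 + 1024 + 64 + 2 in binary powers of 2.
So 7^3138 ≡ 1597 · 1541 · 1541 · 49 ≡ 173 (mod 3139).
Since 173 ≠ 1, base 7 is a Fermat witness: 3139 is composite.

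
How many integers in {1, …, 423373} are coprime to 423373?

406560

Factor: 423373 = 67 · 71 · 89.
φ(423373) = (67−1) · (71−1) · (89−1) = 66 · 70 · 88 = 406560.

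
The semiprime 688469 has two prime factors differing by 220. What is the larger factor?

Since p = q + 220, we have 688469 = q(q + 220), so q² + 220q − 688469 = 0.
Discriminant: 220² + 4·688469 = 48400 + 2753876 = 2802276; √2802276 = 1674.
q = (−220 + 1674)/2 = 727, and p = q + 220 = 947.
Check: 727 · 947 = 688469.

947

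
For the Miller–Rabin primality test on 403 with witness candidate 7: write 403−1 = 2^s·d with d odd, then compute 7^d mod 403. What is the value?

190

403 − 1 = 402 = 2^1 · 201, so d = 201.
7^1 ≡ 7 (mod 403)
7^2 ≡ 7^2 = 49 ≡ 49 (mod 403)
7^4 ≡ 49^2 = 2401 ≡ 386 (mod 403)
7^8 ≡ 386^2 = 148996 ≡ 289 (mod 403)
7^16 ≡ 289^2 = 83521 ≡ 100 (mod 403)
7^32 ≡ 100^2 = 10000 ≡ 328 (mod 403)
7^64 ≡ 328^2 = 107584 ≡ 386 (mod 403)
7^128 ≡ 386^2 = 148996 ≡ 289 (mod 403)
201 = 128 + 64 + 8 + 1 in binary powers of 2.
So 7^201 ≡ 289 · 386 · 289 · 7 ≡ 190 (mod 403).
Squaring chain: 190; never reaches −1, so base 7 is a Miller–Rabin witness that 403 is composite.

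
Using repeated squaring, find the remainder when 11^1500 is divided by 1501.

11^1 ≡ 11 (mod 1501)
11^2 ≡ 11^2 = 121 ≡ 121 (mod 1501)
11^4 ≡ 121^2 = 14641 ≡ 1132 (mod 1501)
11^8 ≡ 1132^2 = 1281424 ≡ 1071 (mod 1501)
11^16 ≡ 1071^2 = 1147041 ≡ 277 (mod 1501)
11^32 ≡ 277^2 = 76729 ≡ 178 (mod 1501)
11^64 ≡ 178^2 = 31684 ≡ 163 (mod 1501)
11^128 ≡ 163^2 = 26569 ≡ 1052 (mod 1501)
11^256 ≡ 1052^2 = 1106704 ≡ 467 (mod 1501)
11^512 ≡ 467^2 = 218089 ≡ 444 (mod 1501)
11^1024 ≡ 444^2 = 197136 ≡ 505 (mod 1501)
1500 = 1024 + 256 + 128 + 64 + 16 + 8 + 4 in binary powers of 2.
So 11^1500 ≡ 505 · 467 · 1052 · 163 · 277 · 1071 · 1132 ≡ 495 (mod 1501).
Since 495 ≠ 1, base 11 is a Fermat witness: 1501 is composite.

495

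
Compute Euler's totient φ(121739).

Factor: 121739 = 23 · 67 · 79.
φ(121739) = (23−1) · (67−1) · (79−1) = 22 · 66 · 78 = 113256.

113256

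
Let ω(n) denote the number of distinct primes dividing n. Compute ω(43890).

43890 = 2 · 21945
21945 = 3 · 7315
7315 = 5 · 1463
1463 = 7 · 209
209 = 11 · 19
43890 = 2 · 3 · 5 · 7 · 11 · 19, which has 6 distinct prime factors.

6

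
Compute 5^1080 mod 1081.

968

5^1 ≡ 5 (mod 1081)
5^2 ≡ 5^2 = 25 ≡ 25 (mod 1081)
5^4 ≡ 25^2 = 625 ≡ 625 (mod 1081)
5^8 ≡ 625^2 = 390625 ≡ 384 (mod 1081)
5^16 ≡ 384^2 = 147456 ≡ 440 (mod 1081)
5^32 ≡ 440^2 = 193600 ≡ 101 (mod 1081)
5^64 ≡ 101^2 = 10201 ≡ 472 (mod 1081)
5^128 ≡ 472^2 = 222784 ≡ 98 (mod 1081)
5^256 ≡ 98^2 = 9604 ≡ 956 (mod 1081)
5^512 ≡ 956^2 = 913936 ≡ 491 (mod 1081)
5^1024 ≡ 491^2 = 241081 ≡ 18 (mod 1081)
1080 = 1024 + 32 + 16 + 8 in binary powers of 2.
So 5^1080 ≡ 18 · 101 · 440 · 384 ≡ 968 (mod 1081).
Since 968 ≠ 1, base 5 is a Fermat witness: 1081 is composite.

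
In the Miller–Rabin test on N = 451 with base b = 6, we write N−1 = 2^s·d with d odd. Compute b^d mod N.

451 − 1 = 450 = 2^1 · 225, so d = 225.
6^1 ≡ 6 (mod 451)
6^2 ≡ 6^2 = 36 ≡ 36 (mod 451)
6^4 ≡ 36^2 = 1296 ≡ 394 (mod 451)
6^8 ≡ 394^2 = 155236 ≡ 92 (mod 451)
6^16 ≡ 92^2 = 8464 ≡ 346 (mod 451)
6^32 ≡ 346^2 = 119716 ≡ 201 (mod 451)
6^64 ≡ 201^2 = 40401 ≡ 262 (mod 451)
6^128 ≡ 262^2 = 68644 ≡ 92 (mod 451)
225 = 128 + 64 + 32 + 1 in binary powers of 2.
So 6^225 ≡ 92 · 262 · 201 · 6 ≡ 219 (mod 451).
Squaring chain: 219; never reaches −1, so base 6 is a Miller–Rabin witness that 451 is composite.

219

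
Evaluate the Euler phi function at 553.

468

Factor: 553 = 7 · 79.
φ(553) = (7−1) · (79−1) = 6 · 78 = 468.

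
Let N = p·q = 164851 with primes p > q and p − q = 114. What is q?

Since p = q + 114, we have 164851 = q(q + 114), so q² + 114q − 164851 = 0.
Discriminant: 114² + 4·164851 = 12996 + 659404 = 672400; √672400 = 820.
q = (−114 + 820)/2 = 353, and p = q + 114 = 467.
Check: 353 · 467 = 164851.

353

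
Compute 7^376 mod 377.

7^1 ≡ 7 (mod 377)
7^2 ≡ 7^2 = 49 ≡ 49 (mod 377)
7^4 ≡ 49^2 = 2401 ≡ 139 (mod 377)
7^8 ≡ 139^2 = 19321 ≡ 94 (mod 377)
7^16 ≡ 94^2 = 8836 ≡ 165 (mod 377)
7^32 ≡ 165^2 = 27225 ≡ 81 (mod 377)
7^64 ≡ 81^2 = 6561 ≡ 152 (mod 377)
7^128 ≡ 152^2 = 23104 ≡ 107 (mod 377)
7^256 ≡ 107^2 = 11449 ≡ 139 (mod 377)
376 = 256 + 64 + 32 + 16 + 8 in binary powers of 2.
So 7^376 ≡ 139 · 152 · 81 · 165 · 94 ≡ 74 (mod 377).
Since 74 ≠ 1, base 7 is a Fermat witness: 377 is composite.

74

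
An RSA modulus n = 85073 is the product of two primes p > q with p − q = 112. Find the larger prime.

353

Since p = q + 112, we have 85073 = q(q + 112), so q² + 112q − 85073 = 0.
Discriminant: 112² + 4·85073 = 12544 + 340292 = 352836; √352836 = 594.
q = (−112 + 594)/2 = 241, and p = q + 112 = 353.
Check: 241 · 353 = 85073.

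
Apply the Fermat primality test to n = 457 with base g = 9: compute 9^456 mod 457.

1

9^1 ≡ 9 (mod 457)
9^2 ≡ 9^2 = 81 ≡ 81 (mod 457)
9^4 ≡ 81^2 = 6561 ≡ 163 (mod 457)
9^8 ≡ 163^2 = 26569 ≡ 63 (mod 457)
9^16 ≡ 63^2 = 3969 ≡ 313 (mod 457)
9^32 ≡ 313^2 = 97969 ≡ 171 (mod 457)
9^64 ≡ 171^2 = 29241 ≡ 450 (mod 457)
9^128 ≡ 450^2 = 202500 ≡ 49 (mod 457)
9^256 ≡ 49^2 = 2401 ≡ 116 (mod 457)
456 = 256 + 128 + 64 + 8 in binary powers of 2.
So 9^456 ≡ 116 · 49 · 450 · 63 ≡ 1 (mod 457).
Since the result is 1, base 9 gives no evidence that 457 is composite.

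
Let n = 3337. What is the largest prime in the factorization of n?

71

3337 = 47 · 71
71 is prime.
So 3337 = 47 · 71; the largest prime factor is 71.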